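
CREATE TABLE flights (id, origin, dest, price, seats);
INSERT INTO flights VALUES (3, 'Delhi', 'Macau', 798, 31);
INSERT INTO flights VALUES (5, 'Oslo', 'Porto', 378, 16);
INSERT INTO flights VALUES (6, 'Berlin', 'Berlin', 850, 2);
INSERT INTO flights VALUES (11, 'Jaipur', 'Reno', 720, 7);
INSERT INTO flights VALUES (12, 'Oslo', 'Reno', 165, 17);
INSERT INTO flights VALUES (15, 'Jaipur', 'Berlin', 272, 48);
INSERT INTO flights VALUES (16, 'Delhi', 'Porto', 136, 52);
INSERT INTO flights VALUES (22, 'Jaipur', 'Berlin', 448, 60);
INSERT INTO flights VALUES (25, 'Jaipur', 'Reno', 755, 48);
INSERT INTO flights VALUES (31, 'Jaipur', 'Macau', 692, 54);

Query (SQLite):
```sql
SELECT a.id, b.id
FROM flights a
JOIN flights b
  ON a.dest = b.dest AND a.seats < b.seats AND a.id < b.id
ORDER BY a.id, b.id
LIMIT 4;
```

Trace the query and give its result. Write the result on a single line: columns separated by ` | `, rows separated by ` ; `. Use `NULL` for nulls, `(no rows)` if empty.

3 | 31 ; 5 | 16 ; 6 | 15 ; 6 | 22

Pairs (a,b) with same dest, a.seats < b.seats, a.id < b.id.
dest groups: Berlin:{6,15,22} Macau:{3,31} Porto:{5,16} Reno:{11,12,25}
Ordered by (a.id, b.id); first 4.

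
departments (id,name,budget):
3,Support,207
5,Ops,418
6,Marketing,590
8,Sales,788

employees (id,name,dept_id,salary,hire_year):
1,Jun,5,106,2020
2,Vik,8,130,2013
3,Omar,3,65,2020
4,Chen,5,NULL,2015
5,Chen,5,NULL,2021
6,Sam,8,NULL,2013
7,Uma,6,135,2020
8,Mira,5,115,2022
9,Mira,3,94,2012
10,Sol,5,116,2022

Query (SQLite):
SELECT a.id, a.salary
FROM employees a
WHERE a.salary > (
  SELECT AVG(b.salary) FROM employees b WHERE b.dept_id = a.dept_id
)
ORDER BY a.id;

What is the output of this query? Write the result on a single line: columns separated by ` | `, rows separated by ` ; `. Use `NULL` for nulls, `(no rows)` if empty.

8 | 115 ; 9 | 94 ; 10 | 116

For each employees row a, compute AVG(salary) over rows sharing a.dept_id.
Keep row a if a.salary > that per-group AVG.
  dept_id=3: AVG(salary) = 79.5
  dept_id=5: AVG(salary) = 112.333333
  dept_id=6: AVG(salary) = 135.0
  dept_id=8: AVG(salary) = 130.0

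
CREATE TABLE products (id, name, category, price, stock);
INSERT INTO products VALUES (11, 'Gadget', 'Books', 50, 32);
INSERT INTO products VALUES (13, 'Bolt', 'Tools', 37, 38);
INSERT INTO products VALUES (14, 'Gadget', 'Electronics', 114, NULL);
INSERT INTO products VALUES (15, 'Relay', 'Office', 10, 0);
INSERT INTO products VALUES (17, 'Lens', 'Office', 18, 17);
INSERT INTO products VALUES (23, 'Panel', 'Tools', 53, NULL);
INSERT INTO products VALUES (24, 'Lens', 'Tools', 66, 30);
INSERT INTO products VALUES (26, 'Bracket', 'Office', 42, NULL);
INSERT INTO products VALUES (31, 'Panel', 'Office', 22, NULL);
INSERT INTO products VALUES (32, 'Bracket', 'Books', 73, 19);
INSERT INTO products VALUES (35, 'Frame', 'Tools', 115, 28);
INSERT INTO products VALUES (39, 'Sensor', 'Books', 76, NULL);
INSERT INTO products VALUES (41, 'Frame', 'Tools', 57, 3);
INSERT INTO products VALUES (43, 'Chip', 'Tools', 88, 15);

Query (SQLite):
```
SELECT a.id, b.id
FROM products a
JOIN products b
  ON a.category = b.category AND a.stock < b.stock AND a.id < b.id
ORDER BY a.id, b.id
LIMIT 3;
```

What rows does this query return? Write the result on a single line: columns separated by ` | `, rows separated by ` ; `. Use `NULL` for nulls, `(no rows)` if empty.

15 | 17 ; 41 | 43

Pairs (a,b) with same category, a.stock < b.stock, a.id < b.id.
category groups: Books:{11,32,39} Electronics:{14} Office:{15,17,26,31} Tools:{13,23,24,35,41,43}
Ordered by (a.id, b.id); first 3.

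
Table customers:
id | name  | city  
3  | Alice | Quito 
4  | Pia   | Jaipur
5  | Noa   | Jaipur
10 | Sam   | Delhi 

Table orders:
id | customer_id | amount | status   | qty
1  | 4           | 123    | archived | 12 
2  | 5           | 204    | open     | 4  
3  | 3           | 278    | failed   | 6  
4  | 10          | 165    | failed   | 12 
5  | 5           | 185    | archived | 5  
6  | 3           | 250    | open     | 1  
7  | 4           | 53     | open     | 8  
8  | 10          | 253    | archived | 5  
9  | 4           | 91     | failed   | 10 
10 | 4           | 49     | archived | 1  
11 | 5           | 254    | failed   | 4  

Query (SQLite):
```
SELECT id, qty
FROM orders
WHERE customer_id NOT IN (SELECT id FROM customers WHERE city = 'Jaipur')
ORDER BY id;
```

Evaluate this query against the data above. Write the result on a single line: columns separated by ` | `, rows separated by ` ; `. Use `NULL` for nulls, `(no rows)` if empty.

Inner query: customers.id where city = 'Jaipur'.
Outer: keep orders rows whose customer_id is not in that set.
Inner query → {4, 5}

3 | 6 ; 4 | 12 ; 6 | 1 ; 8 | 5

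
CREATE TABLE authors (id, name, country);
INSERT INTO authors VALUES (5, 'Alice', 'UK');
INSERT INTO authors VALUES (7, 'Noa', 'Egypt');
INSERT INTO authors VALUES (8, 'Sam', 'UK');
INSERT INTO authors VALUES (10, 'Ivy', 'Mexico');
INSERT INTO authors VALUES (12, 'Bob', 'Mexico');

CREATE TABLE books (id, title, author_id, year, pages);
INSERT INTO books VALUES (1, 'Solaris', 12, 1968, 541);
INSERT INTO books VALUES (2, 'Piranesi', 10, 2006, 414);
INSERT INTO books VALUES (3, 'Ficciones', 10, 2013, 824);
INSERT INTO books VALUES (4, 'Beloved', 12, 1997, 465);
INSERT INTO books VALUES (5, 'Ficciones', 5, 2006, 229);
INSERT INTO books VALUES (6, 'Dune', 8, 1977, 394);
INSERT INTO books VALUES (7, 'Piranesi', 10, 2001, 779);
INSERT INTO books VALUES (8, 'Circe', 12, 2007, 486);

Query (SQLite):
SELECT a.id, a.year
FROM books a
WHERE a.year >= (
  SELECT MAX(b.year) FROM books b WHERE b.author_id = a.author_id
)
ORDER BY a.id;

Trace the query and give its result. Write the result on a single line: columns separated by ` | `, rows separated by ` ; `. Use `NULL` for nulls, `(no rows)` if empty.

For each books row a, compute MAX(year) over rows sharing a.author_id.
Keep row a if a.year >= that per-group MAX.
  author_id=5: MAX(year) = 2006
  author_id=8: MAX(year) = 1977
  author_id=10: MAX(year) = 2013
  author_id=12: MAX(year) = 2007

3 | 2013 ; 5 | 2006 ; 6 | 1977 ; 8 | 2007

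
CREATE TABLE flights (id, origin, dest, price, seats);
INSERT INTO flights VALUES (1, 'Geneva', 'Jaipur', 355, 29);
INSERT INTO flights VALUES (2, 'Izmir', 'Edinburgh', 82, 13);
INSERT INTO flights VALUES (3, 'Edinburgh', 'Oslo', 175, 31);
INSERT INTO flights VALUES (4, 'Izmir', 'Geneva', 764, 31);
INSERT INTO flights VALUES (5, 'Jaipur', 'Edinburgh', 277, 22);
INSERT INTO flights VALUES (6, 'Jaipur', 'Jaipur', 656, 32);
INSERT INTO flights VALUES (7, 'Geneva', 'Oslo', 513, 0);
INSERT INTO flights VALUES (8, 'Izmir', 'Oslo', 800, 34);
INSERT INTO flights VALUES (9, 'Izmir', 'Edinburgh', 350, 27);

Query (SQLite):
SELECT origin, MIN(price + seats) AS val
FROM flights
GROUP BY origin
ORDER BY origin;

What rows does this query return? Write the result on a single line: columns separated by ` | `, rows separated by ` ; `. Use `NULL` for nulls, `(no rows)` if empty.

Edinburgh | 206 ; Geneva | 384 ; Izmir | 95 ; Jaipur | 299

For each row compute price + seats.
Group by origin; take MIN of the expression per group.
  Edinburgh: ids {3} → MIN(price + seats)=206
  Geneva: ids {1, 7} → MIN(price + seats)=384
  Izmir: ids {2, 4, 8, 9} → MIN(price + seats)=95
  Jaipur: ids {5, 6} → MIN(price + seats)=299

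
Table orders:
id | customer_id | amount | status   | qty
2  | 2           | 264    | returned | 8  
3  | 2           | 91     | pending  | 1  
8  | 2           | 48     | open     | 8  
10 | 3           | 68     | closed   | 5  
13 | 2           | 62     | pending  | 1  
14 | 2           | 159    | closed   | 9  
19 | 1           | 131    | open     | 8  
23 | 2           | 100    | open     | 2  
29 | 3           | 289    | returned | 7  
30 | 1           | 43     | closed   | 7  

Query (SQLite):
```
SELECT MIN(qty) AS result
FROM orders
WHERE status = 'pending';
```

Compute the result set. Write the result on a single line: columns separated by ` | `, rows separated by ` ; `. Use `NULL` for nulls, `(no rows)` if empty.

1

Rows where status='pending' → qty values: [1, 1].
MIN of non-NULL values = 1.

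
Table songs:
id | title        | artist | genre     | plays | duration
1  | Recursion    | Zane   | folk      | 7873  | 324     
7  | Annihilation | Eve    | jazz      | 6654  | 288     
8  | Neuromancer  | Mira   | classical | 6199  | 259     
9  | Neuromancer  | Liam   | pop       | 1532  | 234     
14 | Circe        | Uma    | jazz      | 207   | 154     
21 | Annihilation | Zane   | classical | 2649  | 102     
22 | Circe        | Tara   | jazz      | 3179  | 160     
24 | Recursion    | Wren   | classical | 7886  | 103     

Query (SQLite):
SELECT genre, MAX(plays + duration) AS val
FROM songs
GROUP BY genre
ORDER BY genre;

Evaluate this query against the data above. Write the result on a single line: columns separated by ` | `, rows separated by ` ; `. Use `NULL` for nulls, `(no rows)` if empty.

classical | 7989 ; folk | 8197 ; jazz | 6942 ; pop | 1766

For each row compute plays + duration.
Group by genre; take MAX of the expression per group.
  classical: ids {8, 21, 24} → MAX(plays + duration)=7989
  folk: ids {1} → MAX(plays + duration)=8197
  jazz: ids {7, 14, 22} → MAX(plays + duration)=6942
  pop: ids {9} → MAX(plays + duration)=1766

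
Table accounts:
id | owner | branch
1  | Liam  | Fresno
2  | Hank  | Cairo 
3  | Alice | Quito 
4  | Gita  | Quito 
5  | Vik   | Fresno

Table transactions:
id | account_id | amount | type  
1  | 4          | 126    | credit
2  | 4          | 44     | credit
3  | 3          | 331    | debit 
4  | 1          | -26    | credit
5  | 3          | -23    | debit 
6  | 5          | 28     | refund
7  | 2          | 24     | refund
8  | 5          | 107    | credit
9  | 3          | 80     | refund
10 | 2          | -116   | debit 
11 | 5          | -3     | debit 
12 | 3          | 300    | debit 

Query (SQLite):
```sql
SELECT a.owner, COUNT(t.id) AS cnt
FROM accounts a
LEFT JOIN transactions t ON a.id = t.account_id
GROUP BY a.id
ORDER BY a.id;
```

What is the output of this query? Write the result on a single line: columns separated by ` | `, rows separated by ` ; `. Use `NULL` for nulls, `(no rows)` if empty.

Liam | 1 ; Hank | 2 ; Alice | 4 ; Gita | 2 ; Vik | 3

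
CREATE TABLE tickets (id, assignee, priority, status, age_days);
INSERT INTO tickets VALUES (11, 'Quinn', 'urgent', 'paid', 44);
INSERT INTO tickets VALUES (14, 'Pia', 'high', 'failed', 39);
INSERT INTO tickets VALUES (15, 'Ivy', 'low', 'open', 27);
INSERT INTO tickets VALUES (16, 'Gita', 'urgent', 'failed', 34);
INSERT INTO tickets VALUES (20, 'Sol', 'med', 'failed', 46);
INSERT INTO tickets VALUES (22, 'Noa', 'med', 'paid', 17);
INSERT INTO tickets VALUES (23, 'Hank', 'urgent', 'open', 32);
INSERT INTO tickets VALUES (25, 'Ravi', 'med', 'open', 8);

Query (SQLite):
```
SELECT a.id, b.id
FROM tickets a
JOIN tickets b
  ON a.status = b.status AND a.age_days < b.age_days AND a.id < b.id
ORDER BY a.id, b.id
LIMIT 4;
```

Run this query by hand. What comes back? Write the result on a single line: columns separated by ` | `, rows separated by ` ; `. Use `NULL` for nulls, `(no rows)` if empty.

Pairs (a,b) with same status, a.age_days < b.age_days, a.id < b.id.
status groups: failed:{14,16,20} open:{15,23,25} paid:{11,22}
Ordered by (a.id, b.id); first 4.

14 | 20 ; 15 | 23 ; 16 | 20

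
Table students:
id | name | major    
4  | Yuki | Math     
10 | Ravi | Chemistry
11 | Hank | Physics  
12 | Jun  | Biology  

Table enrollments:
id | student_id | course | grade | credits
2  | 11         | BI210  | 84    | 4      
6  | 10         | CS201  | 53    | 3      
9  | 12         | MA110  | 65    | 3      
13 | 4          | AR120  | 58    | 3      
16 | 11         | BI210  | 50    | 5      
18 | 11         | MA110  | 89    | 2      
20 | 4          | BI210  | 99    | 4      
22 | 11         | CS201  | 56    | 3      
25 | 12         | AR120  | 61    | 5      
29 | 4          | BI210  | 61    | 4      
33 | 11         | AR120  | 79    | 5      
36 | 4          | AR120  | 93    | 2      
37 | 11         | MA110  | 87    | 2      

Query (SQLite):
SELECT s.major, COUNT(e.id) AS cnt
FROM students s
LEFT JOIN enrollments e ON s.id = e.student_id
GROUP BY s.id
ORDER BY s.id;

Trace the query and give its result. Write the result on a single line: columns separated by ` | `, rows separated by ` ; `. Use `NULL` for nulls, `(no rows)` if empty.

Math | 4 ; Chemistry | 1 ; Physics | 6 ; Biology | 2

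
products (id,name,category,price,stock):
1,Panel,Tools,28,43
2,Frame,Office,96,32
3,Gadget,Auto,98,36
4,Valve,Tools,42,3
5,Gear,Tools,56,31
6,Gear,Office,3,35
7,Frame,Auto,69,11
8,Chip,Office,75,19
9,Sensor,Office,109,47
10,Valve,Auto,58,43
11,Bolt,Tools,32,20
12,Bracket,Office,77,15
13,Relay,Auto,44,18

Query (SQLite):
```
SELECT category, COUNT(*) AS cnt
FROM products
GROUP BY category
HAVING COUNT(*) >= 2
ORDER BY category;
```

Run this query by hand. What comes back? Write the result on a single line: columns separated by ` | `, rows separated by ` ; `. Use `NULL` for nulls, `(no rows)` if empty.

Auto | 4 ; Office | 5 ; Tools | 4

Partition products by category; compute COUNT(*) within each group.
HAVING: keep groups with count ≥ 2.
  Auto: ids {3, 7, 10, 13} → COUNT(*)=4
  Office: ids {2, 6, 8, 9, 12} → COUNT(*)=5
  Tools: ids {1, 4, 5, 11} → COUNT(*)=4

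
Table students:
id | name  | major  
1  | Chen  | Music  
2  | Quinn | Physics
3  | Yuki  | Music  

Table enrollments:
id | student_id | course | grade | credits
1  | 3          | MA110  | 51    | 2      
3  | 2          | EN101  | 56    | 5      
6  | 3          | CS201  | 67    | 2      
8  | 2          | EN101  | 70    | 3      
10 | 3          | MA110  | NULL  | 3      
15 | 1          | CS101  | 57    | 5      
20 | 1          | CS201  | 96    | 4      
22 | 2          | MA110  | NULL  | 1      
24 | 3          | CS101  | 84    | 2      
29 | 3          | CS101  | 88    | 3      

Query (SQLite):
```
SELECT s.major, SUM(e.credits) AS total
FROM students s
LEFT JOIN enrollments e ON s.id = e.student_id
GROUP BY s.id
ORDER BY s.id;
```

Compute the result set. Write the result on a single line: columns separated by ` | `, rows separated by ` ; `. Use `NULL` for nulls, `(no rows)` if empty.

Music | 9 ; Physics | 9 ; Music | 12

LEFT JOIN keeps every students row; unmatched ones get NULL for enrollments columns.
Group by students.id and compute SUM(e.credits). SUM over an all-NULL group is NULL.
  1: ids {15, 20} → SUM(e.credits)=9
  2: ids {3, 8, 22} → SUM(e.credits)=9
  3: ids {1, 6, 10, 24, 29} → SUM(e.credits)=12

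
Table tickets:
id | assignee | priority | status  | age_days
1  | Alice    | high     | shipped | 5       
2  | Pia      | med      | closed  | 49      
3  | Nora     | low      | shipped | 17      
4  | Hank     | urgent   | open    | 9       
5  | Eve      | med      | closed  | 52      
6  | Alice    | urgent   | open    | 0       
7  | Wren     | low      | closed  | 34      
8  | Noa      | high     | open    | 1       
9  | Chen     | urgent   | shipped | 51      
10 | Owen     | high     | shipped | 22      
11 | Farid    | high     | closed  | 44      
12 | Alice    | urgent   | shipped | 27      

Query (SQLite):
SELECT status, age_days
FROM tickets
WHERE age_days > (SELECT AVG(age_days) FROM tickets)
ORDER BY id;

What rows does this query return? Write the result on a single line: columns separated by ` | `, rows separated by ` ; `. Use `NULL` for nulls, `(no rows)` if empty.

Scalar subquery: AVG(age_days) over all tickets rows = 25.916667 (≈; comparison uses full precision).
Keep rows where age_days > that value.

closed | 49 ; closed | 52 ; closed | 34 ; shipped | 51 ; closed | 44 ; shipped | 27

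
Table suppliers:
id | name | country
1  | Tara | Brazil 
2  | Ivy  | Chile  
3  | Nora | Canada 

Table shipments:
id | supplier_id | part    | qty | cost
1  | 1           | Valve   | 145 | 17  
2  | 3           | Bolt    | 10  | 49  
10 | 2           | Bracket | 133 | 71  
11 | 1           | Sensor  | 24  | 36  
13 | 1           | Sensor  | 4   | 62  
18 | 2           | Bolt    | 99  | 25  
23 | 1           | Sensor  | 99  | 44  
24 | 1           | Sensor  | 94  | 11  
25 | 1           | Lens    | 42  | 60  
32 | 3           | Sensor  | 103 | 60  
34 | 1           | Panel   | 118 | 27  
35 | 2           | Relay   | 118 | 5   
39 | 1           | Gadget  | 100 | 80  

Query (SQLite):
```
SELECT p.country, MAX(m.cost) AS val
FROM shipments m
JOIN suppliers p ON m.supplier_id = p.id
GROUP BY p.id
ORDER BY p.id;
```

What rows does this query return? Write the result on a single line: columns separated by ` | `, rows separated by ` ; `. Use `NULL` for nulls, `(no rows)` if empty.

Join each shipments row to its suppliers via supplier_id.
Group joined rows by suppliers.id; compute MAX(m.cost) per group.
  1: ids {1, 11, 13, 23, 24, 25, 34, 39} → MAX(m.cost)=80
  2: ids {10, 18, 35} → MAX(m.cost)=71
  3: ids {2, 32} → MAX(m.cost)=60

Brazil | 80 ; Chile | 71 ; Canada | 60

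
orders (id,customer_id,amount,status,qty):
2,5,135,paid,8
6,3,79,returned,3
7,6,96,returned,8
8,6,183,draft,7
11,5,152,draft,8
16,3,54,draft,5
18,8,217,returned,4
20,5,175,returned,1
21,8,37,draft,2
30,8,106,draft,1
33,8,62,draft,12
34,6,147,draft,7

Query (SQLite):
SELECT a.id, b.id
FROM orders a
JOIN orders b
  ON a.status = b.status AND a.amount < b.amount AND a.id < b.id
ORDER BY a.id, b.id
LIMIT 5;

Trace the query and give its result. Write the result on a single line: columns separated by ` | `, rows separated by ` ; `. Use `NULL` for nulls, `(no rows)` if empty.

Pairs (a,b) with same status, a.amount < b.amount, a.id < b.id.
status groups: draft:{8,11,16,21,30,33,34} paid:{2} returned:{6,7,18,20}
Ordered by (a.id, b.id); first 5.

6 | 7 ; 6 | 18 ; 6 | 20 ; 7 | 18 ; 7 | 20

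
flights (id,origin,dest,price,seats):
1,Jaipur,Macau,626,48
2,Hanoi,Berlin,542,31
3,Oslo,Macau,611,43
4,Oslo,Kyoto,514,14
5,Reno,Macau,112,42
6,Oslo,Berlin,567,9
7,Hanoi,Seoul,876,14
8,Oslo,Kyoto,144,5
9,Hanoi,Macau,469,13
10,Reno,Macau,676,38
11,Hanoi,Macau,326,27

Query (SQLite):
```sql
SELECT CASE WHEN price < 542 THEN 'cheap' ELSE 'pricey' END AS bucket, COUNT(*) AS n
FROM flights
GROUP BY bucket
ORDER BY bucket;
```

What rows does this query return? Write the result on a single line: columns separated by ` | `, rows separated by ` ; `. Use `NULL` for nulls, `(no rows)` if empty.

Bucket rows by price < 542 → 'cheap' else 'pricey'; count each bucket.

cheap | 5 ; pricey | 6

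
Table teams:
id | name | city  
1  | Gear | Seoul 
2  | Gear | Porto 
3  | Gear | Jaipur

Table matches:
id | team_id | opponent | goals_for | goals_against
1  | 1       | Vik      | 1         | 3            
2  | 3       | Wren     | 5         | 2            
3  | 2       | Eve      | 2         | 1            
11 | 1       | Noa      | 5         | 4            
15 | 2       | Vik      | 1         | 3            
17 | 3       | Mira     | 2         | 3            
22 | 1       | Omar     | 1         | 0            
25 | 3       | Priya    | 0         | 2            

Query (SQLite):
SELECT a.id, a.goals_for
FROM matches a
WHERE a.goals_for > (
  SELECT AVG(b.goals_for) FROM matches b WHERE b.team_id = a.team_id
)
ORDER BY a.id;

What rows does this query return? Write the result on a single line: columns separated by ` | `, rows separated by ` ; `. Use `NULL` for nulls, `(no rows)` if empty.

2 | 5 ; 3 | 2 ; 11 | 5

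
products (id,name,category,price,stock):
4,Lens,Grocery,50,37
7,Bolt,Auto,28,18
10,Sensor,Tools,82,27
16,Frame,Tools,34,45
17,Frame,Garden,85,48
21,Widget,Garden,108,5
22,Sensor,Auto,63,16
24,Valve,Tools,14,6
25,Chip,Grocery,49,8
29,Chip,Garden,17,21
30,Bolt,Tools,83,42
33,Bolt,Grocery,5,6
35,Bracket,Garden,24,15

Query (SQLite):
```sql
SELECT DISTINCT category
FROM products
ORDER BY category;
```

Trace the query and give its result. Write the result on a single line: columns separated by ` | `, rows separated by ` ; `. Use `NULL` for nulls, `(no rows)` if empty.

Auto ; Garden ; Grocery ; Tools

Collect distinct category values from products.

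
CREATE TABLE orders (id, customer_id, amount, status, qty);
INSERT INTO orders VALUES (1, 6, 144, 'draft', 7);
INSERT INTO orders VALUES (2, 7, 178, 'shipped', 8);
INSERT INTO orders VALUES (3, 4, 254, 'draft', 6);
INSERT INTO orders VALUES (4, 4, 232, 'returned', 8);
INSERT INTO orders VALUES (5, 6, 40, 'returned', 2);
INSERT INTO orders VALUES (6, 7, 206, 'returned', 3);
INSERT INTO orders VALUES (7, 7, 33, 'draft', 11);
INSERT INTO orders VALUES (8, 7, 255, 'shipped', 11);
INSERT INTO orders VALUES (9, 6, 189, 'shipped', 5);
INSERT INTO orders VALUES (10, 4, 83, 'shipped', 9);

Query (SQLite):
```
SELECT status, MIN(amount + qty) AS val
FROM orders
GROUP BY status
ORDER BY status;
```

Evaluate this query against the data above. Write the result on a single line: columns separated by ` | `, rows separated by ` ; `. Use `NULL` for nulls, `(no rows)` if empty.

draft | 44 ; returned | 42 ; shipped | 92

For each row compute amount + qty.
Group by status; take MIN of the expression per group.
  draft: ids {1, 3, 7} → MIN(amount + qty)=44
  returned: ids {4, 5, 6} → MIN(amount + qty)=42
  shipped: ids {2, 8, 9, 10} → MIN(amount + qty)=92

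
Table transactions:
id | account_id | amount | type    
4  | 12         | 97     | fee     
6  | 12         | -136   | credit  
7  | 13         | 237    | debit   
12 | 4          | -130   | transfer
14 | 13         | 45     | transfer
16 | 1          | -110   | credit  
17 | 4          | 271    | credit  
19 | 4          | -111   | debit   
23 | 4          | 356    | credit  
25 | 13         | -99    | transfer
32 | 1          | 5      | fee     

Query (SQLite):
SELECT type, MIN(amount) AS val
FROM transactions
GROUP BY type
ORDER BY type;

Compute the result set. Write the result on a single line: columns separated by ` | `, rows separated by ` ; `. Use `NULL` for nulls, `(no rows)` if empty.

Partition transactions by type; compute MIN(amount) within each group.
  credit: ids {6, 16, 17, 23} → MIN(amount)=-136
  debit: ids {7, 19} → MIN(amount)=-111
  fee: ids {4, 32} → MIN(amount)=5
  transfer: ids {12, 14, 25} → MIN(amount)=-130

credit | -136 ; debit | -111 ; fee | 5 ; transfer | -130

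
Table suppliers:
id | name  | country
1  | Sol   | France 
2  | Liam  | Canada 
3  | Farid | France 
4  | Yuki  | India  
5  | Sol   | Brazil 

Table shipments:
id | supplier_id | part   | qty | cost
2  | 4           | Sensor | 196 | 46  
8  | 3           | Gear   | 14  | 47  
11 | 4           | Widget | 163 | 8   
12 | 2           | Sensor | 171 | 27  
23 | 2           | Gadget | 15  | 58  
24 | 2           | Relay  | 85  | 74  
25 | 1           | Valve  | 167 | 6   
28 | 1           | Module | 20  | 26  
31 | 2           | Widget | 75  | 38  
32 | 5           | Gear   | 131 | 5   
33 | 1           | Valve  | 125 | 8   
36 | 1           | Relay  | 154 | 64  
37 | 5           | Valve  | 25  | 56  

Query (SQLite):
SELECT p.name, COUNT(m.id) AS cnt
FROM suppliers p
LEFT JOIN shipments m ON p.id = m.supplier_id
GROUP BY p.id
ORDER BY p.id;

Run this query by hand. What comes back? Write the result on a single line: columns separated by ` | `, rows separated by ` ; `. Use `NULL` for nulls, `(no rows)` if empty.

Sol | 4 ; Liam | 4 ; Farid | 1 ; Yuki | 2 ; Sol | 2

LEFT JOIN keeps every suppliers row; unmatched ones get NULL for shipments columns.
Group by suppliers.id and compute COUNT(m.id). COUNT(col) of an all-NULL group is 0.
  1: ids {25, 28, 33, 36} → COUNT(m.id)=4
  2: ids {12, 23, 24, 31} → COUNT(m.id)=4
  3: ids {8} → COUNT(m.id)=1
  4: ids {2, 11} → COUNT(m.id)=2
  5: ids {32, 37} → COUNT(m.id)=2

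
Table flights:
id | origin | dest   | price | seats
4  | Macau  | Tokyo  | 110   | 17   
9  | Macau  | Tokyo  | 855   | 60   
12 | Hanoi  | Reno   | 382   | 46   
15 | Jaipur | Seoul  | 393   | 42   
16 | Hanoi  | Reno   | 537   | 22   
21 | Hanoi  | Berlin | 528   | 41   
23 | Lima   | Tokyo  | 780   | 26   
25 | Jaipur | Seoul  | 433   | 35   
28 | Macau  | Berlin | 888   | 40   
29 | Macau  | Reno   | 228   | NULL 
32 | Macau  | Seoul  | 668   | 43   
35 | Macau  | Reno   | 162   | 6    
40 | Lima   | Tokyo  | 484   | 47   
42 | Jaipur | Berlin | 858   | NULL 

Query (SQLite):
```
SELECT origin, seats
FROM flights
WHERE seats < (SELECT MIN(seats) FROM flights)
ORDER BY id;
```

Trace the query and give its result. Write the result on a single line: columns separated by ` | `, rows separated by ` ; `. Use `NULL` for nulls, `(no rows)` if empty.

(no rows)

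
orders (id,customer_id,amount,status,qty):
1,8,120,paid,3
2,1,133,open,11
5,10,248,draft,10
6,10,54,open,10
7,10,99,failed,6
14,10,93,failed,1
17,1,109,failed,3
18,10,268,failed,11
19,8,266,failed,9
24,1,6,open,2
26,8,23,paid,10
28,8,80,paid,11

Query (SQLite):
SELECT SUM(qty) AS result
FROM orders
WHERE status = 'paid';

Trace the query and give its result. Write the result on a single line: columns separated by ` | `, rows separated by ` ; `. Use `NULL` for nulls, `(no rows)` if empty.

24

Rows where status='paid' → qty values: [3, 10, 11].
SUM of non-NULL values = 24.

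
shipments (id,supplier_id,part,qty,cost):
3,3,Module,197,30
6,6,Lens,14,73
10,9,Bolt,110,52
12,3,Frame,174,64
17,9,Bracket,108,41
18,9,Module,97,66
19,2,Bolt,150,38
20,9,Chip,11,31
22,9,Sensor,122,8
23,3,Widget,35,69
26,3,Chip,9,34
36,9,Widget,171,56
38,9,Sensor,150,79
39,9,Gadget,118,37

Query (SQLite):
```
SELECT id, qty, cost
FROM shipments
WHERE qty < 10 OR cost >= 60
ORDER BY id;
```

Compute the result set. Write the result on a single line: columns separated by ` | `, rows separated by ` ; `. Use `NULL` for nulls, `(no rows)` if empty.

6 | 14 | 73 ; 12 | 174 | 64 ; 18 | 97 | 66 ; 23 | 35 | 69 ; 26 | 9 | 34 ; 38 | 150 | 79

qty < 10: ids {26}
cost >= 60: ids {6, 12, 18, 23, 38}
Combine with OR.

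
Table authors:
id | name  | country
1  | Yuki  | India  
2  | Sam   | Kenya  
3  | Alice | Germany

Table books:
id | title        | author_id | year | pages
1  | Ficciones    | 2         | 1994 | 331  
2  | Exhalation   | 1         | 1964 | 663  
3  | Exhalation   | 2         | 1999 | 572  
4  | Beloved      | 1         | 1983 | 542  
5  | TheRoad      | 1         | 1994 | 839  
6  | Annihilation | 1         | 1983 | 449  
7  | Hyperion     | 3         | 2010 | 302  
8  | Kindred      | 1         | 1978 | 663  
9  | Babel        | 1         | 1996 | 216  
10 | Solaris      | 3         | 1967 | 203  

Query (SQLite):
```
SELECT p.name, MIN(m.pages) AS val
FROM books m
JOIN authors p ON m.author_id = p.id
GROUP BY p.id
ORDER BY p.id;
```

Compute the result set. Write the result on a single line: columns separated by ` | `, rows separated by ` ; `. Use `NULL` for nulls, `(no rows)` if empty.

Join each books row to its authors via author_id.
Group joined rows by authors.id; compute MIN(m.pages) per group.
  1: ids {2, 4, 5, 6, 8, 9} → MIN(m.pages)=216
  2: ids {1, 3} → MIN(m.pages)=331
  3: ids {7, 10} → MIN(m.pages)=203

Yuki | 216 ; Sam | 331 ; Alice | 203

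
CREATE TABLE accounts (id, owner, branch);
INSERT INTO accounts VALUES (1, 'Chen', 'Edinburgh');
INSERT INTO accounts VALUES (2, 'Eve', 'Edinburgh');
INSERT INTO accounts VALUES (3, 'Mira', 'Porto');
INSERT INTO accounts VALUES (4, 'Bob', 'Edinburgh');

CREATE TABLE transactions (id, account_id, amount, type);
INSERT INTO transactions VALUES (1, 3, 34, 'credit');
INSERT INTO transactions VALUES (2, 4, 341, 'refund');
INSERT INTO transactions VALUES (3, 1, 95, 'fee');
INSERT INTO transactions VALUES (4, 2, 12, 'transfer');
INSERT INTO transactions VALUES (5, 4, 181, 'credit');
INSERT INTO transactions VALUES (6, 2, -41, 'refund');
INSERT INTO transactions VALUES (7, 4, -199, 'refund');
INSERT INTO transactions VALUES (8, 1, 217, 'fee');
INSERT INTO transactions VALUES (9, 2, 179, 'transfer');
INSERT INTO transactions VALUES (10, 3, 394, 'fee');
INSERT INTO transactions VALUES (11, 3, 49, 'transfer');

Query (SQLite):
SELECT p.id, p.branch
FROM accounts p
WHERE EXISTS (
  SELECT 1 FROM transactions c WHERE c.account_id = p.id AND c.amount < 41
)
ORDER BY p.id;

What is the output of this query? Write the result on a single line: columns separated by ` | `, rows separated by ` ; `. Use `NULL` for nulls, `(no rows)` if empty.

2 | Edinburgh ; 3 | Porto ; 4 | Edinburgh

For each accounts row, check whether any transactions with matching account_id has amount < 41.
Keep rows where that is true.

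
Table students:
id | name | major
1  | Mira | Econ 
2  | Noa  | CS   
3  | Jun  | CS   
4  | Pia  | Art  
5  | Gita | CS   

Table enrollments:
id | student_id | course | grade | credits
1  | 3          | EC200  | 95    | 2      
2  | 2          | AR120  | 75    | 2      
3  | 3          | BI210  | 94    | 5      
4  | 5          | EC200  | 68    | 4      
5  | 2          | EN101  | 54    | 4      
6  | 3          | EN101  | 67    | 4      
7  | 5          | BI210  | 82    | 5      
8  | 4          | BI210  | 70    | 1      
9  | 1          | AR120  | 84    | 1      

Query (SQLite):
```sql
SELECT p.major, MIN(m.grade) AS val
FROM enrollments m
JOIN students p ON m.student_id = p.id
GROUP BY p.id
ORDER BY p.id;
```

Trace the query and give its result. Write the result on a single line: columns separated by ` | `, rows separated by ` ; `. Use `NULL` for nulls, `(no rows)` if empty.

Econ | 84 ; CS | 54 ; CS | 67 ; Art | 70 ; CS | 68

Join each enrollments row to its students via student_id.
Group joined rows by students.id; compute MIN(m.grade) per group.
  1: ids {9} → MIN(m.grade)=84
  2: ids {2, 5} → MIN(m.grade)=54
  3: ids {1, 3, 6} → MIN(m.grade)=67
  4: ids {8} → MIN(m.grade)=70
  5: ids {4, 7} → MIN(m.grade)=68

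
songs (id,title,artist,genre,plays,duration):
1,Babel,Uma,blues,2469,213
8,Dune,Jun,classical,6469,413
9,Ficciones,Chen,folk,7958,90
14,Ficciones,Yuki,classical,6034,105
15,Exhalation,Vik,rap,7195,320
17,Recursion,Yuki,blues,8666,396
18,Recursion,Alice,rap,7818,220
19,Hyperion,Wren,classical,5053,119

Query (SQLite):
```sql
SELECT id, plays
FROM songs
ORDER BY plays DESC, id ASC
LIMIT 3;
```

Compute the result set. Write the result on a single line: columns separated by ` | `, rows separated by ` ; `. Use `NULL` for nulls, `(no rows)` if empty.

17 | 8666 ; 9 | 7958 ; 18 | 7818

Sort by plays desc, tiebreak id asc: (8666, id=17), (7958, id=9), (7818, id=18), (7195, id=15), (6469, id=8), (6034, id=14) …. Take first 3.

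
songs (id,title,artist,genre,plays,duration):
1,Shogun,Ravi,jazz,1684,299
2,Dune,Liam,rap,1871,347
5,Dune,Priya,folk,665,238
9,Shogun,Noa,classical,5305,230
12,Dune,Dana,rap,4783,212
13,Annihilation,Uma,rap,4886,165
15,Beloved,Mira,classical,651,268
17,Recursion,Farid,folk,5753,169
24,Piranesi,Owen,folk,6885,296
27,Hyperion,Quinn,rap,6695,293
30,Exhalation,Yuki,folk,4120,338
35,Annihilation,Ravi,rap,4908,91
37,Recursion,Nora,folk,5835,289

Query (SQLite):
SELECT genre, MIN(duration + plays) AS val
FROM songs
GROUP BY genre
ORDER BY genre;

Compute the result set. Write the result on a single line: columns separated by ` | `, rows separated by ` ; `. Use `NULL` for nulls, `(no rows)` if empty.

For each row compute duration + plays.
Group by genre; take MIN of the expression per group.
  classical: ids {9, 15} → MIN(duration + plays)=919
  folk: ids {5, 17, 24, 30, 37} → MIN(duration + plays)=903
  jazz: ids {1} → MIN(duration + plays)=1983
  rap: ids {2, 12, 13, 27, 35} → MIN(duration + plays)=2218

classical | 919 ; folk | 903 ; jazz | 1983 ; rap | 2218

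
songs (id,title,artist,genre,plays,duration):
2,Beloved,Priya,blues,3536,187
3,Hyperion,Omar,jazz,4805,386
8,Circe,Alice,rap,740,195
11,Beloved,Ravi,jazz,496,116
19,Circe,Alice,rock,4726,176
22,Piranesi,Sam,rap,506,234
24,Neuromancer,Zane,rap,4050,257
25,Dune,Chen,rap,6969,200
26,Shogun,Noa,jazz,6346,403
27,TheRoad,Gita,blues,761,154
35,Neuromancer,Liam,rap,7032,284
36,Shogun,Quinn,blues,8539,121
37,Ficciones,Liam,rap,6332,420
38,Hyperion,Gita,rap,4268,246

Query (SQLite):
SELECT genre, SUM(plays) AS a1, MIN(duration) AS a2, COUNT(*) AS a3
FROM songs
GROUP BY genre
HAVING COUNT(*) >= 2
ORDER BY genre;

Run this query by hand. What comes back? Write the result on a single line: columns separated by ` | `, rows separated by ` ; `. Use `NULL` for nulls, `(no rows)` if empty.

Group songs by genre.
Per group compute: SUM(plays), MIN(duration), COUNT(*).
HAVING: drop groups with fewer than 2 rows.
  blues: ids {2, 27, 36} → SUM(plays)=12836, MIN(duration)=121, COUNT(*)=3
  jazz: ids {3, 11, 26} → SUM(plays)=11647, MIN(duration)=116, COUNT(*)=3
  rap: ids {8, 22, 24, 25, 35, 37, 38} → SUM(plays)=29897, MIN(duration)=195, COUNT(*)=7
  rock: ids {19} → SUM(plays)=4726, MIN(duration)=176, COUNT(*)=1

blues | 12836 | 121 | 3 ; jazz | 11647 | 116 | 3 ; rap | 29897 | 195 | 7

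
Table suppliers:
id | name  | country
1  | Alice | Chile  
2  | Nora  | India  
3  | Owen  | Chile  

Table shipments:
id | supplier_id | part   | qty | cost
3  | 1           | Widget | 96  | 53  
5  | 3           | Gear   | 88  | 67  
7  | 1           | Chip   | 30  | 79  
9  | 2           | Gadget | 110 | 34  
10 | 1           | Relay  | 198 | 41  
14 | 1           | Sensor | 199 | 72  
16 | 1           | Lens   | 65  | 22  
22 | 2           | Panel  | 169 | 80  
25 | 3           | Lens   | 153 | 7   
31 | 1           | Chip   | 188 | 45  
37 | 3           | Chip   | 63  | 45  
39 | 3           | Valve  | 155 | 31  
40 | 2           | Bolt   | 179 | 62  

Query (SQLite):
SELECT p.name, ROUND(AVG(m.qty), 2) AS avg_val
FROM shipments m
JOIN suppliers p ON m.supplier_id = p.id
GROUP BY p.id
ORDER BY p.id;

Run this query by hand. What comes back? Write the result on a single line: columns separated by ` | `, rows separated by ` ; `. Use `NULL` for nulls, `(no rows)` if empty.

Join each shipments row to its suppliers via supplier_id.
Group joined rows by suppliers.id; compute ROUND(AVG(m.qty), 2) per group.
  1: ids {3, 7, 10, 14, 16, 31} → ROUND(AVG(m.qty), 2)=129.33
  2: ids {9, 22, 40} → ROUND(AVG(m.qty), 2)=152.67
  3: ids {5, 25, 37, 39} → ROUND(AVG(m.qty), 2)=114.75

Alice | 129.33 ; Nora | 152.67 ; Owen | 114.75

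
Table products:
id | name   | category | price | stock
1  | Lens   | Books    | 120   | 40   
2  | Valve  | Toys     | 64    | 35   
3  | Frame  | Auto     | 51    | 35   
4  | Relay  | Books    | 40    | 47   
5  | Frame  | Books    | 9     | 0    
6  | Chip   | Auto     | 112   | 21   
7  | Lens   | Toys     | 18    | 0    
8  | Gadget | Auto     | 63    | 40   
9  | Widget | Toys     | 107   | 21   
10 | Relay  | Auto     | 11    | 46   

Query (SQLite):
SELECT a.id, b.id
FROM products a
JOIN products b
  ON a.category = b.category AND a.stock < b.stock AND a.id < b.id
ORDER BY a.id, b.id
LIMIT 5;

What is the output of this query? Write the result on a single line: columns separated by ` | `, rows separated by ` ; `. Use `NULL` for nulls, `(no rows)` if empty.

Pairs (a,b) with same category, a.stock < b.stock, a.id < b.id.
category groups: Auto:{3,6,8,10} Books:{1,4,5} Toys:{2,7,9}
Ordered by (a.id, b.id); first 5.

1 | 4 ; 3 | 8 ; 3 | 10 ; 6 | 8 ; 6 | 10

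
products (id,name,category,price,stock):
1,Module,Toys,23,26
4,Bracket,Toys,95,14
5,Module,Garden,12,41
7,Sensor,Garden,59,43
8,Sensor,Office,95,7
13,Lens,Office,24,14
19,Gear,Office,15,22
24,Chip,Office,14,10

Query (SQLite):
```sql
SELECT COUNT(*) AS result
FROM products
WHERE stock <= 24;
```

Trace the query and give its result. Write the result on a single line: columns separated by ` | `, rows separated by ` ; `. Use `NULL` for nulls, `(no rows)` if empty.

Rows where stock <= 24 → price values: [95, 95, 24, 15, 14].
COUNT(*) counts rows → 5.

5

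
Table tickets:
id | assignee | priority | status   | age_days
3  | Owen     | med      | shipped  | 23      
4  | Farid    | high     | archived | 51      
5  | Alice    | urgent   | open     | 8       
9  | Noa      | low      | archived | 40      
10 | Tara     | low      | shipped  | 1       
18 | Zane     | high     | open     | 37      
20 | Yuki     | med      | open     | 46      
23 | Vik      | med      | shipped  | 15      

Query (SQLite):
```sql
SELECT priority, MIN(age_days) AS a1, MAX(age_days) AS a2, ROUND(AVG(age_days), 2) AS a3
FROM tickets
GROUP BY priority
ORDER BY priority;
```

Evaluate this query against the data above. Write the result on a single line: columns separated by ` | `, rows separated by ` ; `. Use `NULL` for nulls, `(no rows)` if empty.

Group tickets by priority.
Per group compute: MIN(age_days), MAX(age_days), ROUND(AVG(age_days), 2).
  high: ids {4, 18} → MIN(age_days)=37, MAX(age_days)=51, ROUND(AVG(age_days), 2)=44
  low: ids {9, 10} → MIN(age_days)=1, MAX(age_days)=40, ROUND(AVG(age_days), 2)=20.5
  med: ids {3, 20, 23} → MIN(age_days)=15, MAX(age_days)=46, ROUND(AVG(age_days), 2)=28
  urgent: ids {5} → MIN(age_days)=8, MAX(age_days)=8, ROUND(AVG(age_days), 2)=8

high | 37 | 51 | 44 ; low | 1 | 40 | 20.5 ; med | 15 | 46 | 28 ; urgent | 8 | 8 | 8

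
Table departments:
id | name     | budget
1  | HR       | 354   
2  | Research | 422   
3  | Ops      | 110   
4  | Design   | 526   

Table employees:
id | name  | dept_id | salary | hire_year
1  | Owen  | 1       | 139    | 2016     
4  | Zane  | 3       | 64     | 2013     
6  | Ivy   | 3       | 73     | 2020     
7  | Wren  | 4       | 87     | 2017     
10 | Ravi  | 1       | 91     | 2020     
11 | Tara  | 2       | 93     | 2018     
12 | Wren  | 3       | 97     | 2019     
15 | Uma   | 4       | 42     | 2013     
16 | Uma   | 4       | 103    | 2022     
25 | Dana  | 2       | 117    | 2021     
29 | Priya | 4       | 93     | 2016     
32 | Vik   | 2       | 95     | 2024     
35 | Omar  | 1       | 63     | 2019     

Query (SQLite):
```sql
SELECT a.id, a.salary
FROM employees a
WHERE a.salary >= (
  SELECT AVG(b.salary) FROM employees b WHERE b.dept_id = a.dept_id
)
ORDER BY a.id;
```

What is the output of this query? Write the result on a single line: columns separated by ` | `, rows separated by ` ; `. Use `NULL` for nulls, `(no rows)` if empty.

For each employees row a, compute AVG(salary) over rows sharing a.dept_id.
Keep row a if a.salary >= that per-group AVG.
  dept_id=1: AVG(salary) = 97.666667
  dept_id=2: AVG(salary) = 101.666667
  dept_id=3: AVG(salary) = 78.0
  dept_id=4: AVG(salary) = 81.25

1 | 139 ; 7 | 87 ; 12 | 97 ; 16 | 103 ; 25 | 117 ; 29 | 93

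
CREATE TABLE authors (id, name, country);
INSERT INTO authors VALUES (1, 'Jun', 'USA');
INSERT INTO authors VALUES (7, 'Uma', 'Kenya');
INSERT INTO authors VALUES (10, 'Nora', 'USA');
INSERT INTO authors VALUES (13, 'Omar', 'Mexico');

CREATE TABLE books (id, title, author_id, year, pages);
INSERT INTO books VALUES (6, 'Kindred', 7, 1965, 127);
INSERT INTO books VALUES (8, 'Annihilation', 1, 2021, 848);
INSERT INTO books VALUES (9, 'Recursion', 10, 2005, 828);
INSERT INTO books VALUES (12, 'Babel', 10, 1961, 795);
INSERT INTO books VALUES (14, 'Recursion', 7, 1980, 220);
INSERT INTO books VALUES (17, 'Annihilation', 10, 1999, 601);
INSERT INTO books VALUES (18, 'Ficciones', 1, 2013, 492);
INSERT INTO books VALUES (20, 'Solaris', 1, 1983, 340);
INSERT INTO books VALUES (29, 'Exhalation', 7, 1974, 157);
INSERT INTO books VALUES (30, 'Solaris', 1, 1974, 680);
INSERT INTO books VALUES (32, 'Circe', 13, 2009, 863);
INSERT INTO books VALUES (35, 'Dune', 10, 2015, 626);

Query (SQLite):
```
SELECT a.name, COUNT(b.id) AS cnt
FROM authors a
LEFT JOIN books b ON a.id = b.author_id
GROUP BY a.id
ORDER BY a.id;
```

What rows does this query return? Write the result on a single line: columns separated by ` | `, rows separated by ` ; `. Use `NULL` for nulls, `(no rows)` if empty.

LEFT JOIN keeps every authors row; unmatched ones get NULL for books columns.
Group by authors.id and compute COUNT(b.id). COUNT(col) of an all-NULL group is 0.
  1: ids {8, 18, 20, 30} → COUNT(b.id)=4
  7: ids {6, 14, 29} → COUNT(b.id)=3
  10: ids {9, 12, 17, 35} → COUNT(b.id)=4
  13: ids {32} → COUNT(b.id)=1

Jun | 4 ; Uma | 3 ; Nora | 4 ; Omar | 1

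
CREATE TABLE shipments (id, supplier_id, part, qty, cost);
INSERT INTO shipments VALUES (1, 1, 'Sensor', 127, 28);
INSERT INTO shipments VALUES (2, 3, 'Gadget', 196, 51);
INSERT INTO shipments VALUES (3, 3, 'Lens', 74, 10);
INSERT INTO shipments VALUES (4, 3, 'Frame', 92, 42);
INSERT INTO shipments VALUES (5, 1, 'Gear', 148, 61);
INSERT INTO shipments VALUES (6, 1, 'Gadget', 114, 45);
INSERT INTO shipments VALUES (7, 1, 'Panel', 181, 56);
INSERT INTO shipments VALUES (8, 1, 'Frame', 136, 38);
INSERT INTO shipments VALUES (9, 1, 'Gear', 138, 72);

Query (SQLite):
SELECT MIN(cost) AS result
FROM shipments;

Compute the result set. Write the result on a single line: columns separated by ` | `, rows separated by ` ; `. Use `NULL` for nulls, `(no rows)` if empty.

10

All cost values: [28, 51, 10, 42, 61, 45, 56, 38, 72].
MIN of non-NULL values = 10.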